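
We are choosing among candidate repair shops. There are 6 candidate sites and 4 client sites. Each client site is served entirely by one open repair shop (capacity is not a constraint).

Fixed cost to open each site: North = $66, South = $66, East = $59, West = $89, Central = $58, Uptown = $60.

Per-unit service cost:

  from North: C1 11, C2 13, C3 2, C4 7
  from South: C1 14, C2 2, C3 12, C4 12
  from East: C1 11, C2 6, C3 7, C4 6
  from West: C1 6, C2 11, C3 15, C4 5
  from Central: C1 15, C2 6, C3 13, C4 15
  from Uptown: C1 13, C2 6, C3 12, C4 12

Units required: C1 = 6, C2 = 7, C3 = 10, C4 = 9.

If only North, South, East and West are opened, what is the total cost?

Each client site is assigned to its cheapest site among the open ones.
{North, South, East, West}: C1→West 6·6=36, C2→South 2·7=14, C3→North 2·10=20, C4→West 5·9=45. Service 115; fixed 280; total 395.

Total cost: 395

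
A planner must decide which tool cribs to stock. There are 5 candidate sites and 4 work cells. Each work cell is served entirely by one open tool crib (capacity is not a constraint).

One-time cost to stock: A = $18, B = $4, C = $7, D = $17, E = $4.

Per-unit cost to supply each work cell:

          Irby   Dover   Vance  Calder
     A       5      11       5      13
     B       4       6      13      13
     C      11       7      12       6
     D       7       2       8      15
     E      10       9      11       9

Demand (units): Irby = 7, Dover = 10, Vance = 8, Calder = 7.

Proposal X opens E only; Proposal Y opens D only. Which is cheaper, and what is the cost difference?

Proposal X: {E}: Irby→E 10·7=70, Dover→E 9·10=90, Vance→E 11·8=88, Calder→E 9·7=63. Service 311; fixed 4; total 315.
Proposal Y: {D}: Irby→D 7·7=49, Dover→D 2·10=20, Vance→D 8·8=64, Calder→D 15·7=105. Service 238; fixed 17; total 255.
Difference: |315 − 255| = 60.

Proposal Y is cheaper by 60.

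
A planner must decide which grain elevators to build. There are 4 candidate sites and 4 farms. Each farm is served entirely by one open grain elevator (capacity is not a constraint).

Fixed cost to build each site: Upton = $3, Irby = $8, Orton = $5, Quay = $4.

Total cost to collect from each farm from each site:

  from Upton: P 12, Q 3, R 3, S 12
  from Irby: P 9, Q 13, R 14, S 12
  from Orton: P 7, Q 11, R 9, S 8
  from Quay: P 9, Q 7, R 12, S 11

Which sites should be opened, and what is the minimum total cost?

Open Upton and Orton; minimum total cost 29.

For any fixed open set, each farm goes to its cheapest open site; total = fixed + service.
{Upton, Orton}: P→Orton 7, Q→Upton 3, R→Upton 3, S→Orton 8. Service 21; fixed 8; total 29.
{Upton}: service 30 + fixed 3 = 33
{Upton, Orton, Quay}: P→Orton 7, Q→Upton 3, R→Upton 3, S→Orton 8. Service 21; fixed 12; total 33.
{Upton, Irby, Orton, Quay}: service 21 + fixed 20 = 41
No other subset beats 29.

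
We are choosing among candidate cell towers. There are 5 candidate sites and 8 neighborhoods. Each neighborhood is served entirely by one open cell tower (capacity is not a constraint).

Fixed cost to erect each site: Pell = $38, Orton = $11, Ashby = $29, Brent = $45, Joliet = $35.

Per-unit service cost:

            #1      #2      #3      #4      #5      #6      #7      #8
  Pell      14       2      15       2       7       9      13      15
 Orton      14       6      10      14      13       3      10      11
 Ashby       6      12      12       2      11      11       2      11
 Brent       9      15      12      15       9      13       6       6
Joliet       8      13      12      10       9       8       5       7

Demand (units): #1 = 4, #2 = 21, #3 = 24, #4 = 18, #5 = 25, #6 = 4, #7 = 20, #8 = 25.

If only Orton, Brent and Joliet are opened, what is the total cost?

Total cost: 1156

Each neighborhood is assigned to its cheapest site among the open ones.
{Orton, Brent, Joliet}: #1→Joliet 8·4=32, #2→Orton 6·21=126, #3→Orton 10·24=240, #4→Joliet 10·18=180, #5→Brent 9·25=225, #6→Orton 3·4=12, #7→Joliet 5·20=100, #8→Brent 6·25=150. Service 1065; fixed 91; total 1156.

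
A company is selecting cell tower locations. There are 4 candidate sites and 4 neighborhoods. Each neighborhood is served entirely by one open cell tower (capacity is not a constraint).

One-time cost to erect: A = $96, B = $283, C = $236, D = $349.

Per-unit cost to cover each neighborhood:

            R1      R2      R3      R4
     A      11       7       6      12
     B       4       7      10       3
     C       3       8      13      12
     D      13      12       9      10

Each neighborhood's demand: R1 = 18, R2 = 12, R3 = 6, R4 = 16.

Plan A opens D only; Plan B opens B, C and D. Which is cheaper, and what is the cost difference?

Plan A: {D}: R1→D 13·18=234, R2→D 12·12=144, R3→D 9·6=54, R4→D 10·16=160. Service 592; fixed 349; total 941.
Plan B: {B, C, D}: R1→C 3·18=54, R2→B 7·12=84, R3→D 9·6=54, R4→B 3·16=48. Service 240; fixed 868; total 1108.
Difference: |941 − 1108| = 167.

Plan A is cheaper by 167.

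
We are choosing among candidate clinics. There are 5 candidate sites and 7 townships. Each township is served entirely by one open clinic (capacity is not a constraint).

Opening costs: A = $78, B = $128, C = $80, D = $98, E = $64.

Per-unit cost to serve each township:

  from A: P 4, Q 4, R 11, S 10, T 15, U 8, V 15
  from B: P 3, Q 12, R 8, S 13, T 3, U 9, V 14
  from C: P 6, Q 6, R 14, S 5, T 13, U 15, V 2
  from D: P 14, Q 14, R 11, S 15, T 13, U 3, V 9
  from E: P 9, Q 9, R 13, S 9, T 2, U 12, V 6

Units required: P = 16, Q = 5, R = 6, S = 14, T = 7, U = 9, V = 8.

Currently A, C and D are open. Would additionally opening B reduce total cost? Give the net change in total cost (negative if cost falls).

No — net change +24 (cost rises by 24).

Current service cost with {A, C, D}: 354.
Adding B: each township re-picks its cheapest; new service cost 250, saving 104.
Extra fixed cost: 128. Net change = 128 − 104 = 24.
(Totals: 610 → 634.)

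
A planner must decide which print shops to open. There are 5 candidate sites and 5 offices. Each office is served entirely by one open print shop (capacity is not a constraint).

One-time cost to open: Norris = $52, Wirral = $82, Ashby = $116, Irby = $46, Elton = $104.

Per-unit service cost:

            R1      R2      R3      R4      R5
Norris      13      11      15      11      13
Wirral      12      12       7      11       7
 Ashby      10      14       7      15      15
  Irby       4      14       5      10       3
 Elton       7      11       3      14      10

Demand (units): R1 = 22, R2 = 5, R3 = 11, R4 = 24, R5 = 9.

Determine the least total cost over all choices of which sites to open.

Minimum total cost: 526

For any fixed open set, each office goes to its cheapest open site; total = fixed + service.
{Irby}: R1→Irby 4·22=88, R2→Irby 14·5=70, R3→Irby 5·11=55, R4→Irby 10·24=240, R5→Irby 3·9=27. Service 480; fixed 46; total 526.
{Norris, Irby}: service 465 + fixed 98 = 563
{Irby, Elton}: service 443 + fixed 150 = 593
{Norris, Wirral, Ashby, Irby, Elton}: service 443 + fixed 400 = 843
No other subset beats 526.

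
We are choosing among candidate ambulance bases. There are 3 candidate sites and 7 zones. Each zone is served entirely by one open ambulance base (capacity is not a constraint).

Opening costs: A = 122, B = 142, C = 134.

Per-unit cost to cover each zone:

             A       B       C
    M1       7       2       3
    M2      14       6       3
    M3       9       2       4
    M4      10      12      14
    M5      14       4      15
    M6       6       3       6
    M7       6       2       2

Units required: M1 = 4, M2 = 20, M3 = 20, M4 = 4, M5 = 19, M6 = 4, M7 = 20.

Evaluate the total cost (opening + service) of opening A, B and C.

Each zone is assigned to its cheapest site among the open ones.
{A, B, C}: M1→B 2·4=8, M2→C 3·20=60, M3→B 2·20=40, M4→A 10·4=40, M5→B 4·19=76, M6→B 3·4=12, M7→B 2·20=40. Service 276; fixed 398; total 674.

Total cost: 674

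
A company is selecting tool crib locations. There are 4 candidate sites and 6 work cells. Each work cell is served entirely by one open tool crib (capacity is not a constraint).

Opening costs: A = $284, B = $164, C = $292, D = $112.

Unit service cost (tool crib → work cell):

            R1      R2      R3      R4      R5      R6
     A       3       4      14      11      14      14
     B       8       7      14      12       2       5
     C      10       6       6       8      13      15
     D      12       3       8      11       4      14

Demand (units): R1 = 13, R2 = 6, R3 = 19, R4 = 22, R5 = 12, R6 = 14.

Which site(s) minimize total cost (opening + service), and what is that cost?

For any fixed open set, each work cell goes to its cheapest open site; total = fixed + service.
{B, D}: R1→B 8·13=104, R2→D 3·6=18, R3→D 8·19=152, R4→D 11·22=242, R5→B 2·12=24, R6→B 5·14=70. Service 610; fixed 276; total 886.
{D}: service 812 + fixed 112 = 924
{B}: service 770 + fixed 164 = 934
{A, B, C, D}: R1→A 3·13=39, R2→D 3·6=18, R3→C 6·19=114, R4→C 8·22=176, R5→B 2·12=24, R6→B 5·14=70. Service 441; fixed 852; total 1293.
No other subset beats 886.

Open B and D; minimum total cost 886.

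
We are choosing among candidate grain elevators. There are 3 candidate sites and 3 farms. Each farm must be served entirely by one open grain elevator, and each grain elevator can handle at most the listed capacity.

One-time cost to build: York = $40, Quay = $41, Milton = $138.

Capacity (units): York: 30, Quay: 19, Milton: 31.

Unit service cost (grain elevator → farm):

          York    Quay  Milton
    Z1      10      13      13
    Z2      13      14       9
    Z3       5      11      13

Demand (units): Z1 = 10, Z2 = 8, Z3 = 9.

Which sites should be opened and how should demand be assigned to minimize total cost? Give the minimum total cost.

Minimum total cost: 289

Open {York}: Z1→York 10·10=100, Z2→York 13·8=104, Z3→York 5·9=45.
Loads: York carries 27/30. Service 249; fixed 40; total 289.
Next best feasible plan costs 330.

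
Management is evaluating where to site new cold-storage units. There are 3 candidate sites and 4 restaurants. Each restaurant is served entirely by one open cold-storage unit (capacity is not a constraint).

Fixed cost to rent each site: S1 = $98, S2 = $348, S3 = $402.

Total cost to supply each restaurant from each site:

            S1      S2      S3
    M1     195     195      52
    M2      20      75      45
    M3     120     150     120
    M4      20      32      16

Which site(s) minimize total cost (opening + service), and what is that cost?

Open S1 only; minimum total cost 453.

For any fixed open set, each restaurant goes to its cheapest open site; total = fixed + service.
{S1}: M1→S1 195, M2→S1 20, M3→S1 120, M4→S1 20. Service 355; fixed 98; total 453.
{S3}: service 233 + fixed 402 = 635
{S1, S3}: M1→S3 52, M2→S1 20, M3→S1 120, M4→S3 16. Service 208; fixed 500; total 708.
{S1, S2, S3}: service 208 + fixed 848 = 1056
No other subset beats 453.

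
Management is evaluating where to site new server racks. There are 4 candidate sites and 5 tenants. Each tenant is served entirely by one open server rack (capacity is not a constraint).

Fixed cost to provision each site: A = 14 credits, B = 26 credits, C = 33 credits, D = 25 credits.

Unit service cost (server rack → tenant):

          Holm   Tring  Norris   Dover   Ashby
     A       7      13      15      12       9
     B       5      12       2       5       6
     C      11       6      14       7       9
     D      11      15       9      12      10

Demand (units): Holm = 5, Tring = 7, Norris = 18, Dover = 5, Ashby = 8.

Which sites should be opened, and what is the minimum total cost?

For any fixed open set, each tenant goes to its cheapest open site; total = fixed + service.
{B, C}: Holm→B 5·5=25, Tring→C 6·7=42, Norris→B 2·18=36, Dover→B 5·5=25, Ashby→B 6·8=48. Service 176; fixed 59; total 235.
{B}: Holm→B 5·5=25, Tring→B 12·7=84, Norris→B 2·18=36, Dover→B 5·5=25, Ashby→B 6·8=48. Service 218; fixed 26; total 244.
{A, B, C}: service 176 + fixed 73 = 249
{A, B, C, D}: service 176 + fixed 98 = 274
(All 15 nonempty subsets were checked; B and C is lowest.)

Open B and C; minimum total cost 235.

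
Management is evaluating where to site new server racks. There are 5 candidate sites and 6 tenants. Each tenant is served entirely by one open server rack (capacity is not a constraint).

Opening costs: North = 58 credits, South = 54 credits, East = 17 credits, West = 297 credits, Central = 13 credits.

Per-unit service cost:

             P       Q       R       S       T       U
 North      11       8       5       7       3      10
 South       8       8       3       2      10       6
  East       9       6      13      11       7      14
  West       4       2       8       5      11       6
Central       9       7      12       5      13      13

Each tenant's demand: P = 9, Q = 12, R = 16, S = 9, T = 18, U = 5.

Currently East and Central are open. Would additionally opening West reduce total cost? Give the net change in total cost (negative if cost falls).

Current service cost with {East, Central}: 581.
Adding West: each tenant re-picks its cheapest; new service cost 389, saving 192.
Extra fixed cost: 297. Net change = 297 − 192 = 105.
(Totals: 611 → 716.)

No — net change +105 (cost rises by 105).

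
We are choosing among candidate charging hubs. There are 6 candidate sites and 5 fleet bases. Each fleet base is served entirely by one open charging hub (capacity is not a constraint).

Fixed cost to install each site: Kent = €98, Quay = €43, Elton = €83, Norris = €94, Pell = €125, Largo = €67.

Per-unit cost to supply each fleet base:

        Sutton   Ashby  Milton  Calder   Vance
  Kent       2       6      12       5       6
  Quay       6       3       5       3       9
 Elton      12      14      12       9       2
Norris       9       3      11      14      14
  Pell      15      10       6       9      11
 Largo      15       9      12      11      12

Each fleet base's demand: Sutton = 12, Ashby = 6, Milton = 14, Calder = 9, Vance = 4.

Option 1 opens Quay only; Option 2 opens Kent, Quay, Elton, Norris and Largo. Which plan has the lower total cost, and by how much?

Option 1: {Quay}: Sutton→Quay 6·12=72, Ashby→Quay 3·6=18, Milton→Quay 5·14=70, Calder→Quay 3·9=27, Vance→Quay 9·4=36. Service 223; fixed 43; total 266.
Option 2: {Kent, Quay, Elton, Norris, Largo}: Sutton→Kent 2·12=24, Ashby→Quay 3·6=18, Milton→Quay 5·14=70, Calder→Quay 3·9=27, Vance→Elton 2·4=8. Service 147; fixed 385; total 532.
Difference: |266 − 532| = 266.

Option 1 is cheaper by 266.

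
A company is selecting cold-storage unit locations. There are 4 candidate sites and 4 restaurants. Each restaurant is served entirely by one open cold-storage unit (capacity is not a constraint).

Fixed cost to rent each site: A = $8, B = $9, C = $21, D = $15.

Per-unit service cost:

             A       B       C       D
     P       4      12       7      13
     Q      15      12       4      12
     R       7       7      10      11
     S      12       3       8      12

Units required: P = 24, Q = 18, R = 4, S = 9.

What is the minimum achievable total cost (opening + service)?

For any fixed open set, each restaurant goes to its cheapest open site; total = fixed + service.
{A, B, C}: P→A 4·24=96, Q→C 4·18=72, R→A 7·4=28, S→B 3·9=27. Service 223; fixed 38; total 261.
{A, B, C, D}: P→A 4·24=96, Q→C 4·18=72, R→A 7·4=28, S→B 3·9=27. Service 223; fixed 53; total 276.
{A, C}: P→A 4·24=96, Q→C 4·18=72, R→A 7·4=28, S→C 8·9=72. Service 268; fixed 29; total 297.
{A}: service 502 + fixed 8 = 510
No other subset beats 261.

Minimum total cost: 261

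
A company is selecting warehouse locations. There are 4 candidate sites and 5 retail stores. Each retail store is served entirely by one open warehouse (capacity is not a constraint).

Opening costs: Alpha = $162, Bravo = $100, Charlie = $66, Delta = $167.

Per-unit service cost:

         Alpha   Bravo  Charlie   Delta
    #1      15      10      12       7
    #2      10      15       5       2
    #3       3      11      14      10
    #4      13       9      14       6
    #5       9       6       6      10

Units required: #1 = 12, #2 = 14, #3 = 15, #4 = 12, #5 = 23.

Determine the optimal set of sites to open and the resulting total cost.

For any fixed open set, each retail store goes to its cheapest open site; total = fixed + service.
{Charlie, Delta}: #1→Delta 7·12=84, #2→Delta 2·14=28, #3→Delta 10·15=150, #4→Delta 6·12=72, #5→Charlie 6·23=138. Service 472; fixed 233; total 705.
{Delta}: service 564 + fixed 167 = 731
{Bravo, Delta}: service 472 + fixed 267 = 739
{Alpha, Bravo, Charlie, Delta}: service 367 + fixed 495 = 862
(All 15 nonempty subsets were checked; Charlie and Delta is lowest.)

Open Charlie and Delta; minimum total cost 705.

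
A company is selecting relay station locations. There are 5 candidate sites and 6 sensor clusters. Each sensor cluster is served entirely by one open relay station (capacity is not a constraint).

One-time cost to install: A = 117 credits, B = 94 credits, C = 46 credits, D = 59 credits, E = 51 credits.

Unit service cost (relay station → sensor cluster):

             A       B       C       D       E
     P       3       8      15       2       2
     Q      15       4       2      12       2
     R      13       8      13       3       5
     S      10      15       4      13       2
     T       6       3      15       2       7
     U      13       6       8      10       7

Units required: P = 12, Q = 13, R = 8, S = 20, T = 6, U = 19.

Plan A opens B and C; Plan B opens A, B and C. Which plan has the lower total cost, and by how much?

Plan A is cheaper by 57.

Plan A: {B, C}: P→B 8·12=96, Q→C 2·13=26, R→B 8·8=64, S→C 4·20=80, T→B 3·6=18, U→B 6·19=114. Service 398; fixed 140; total 538.
Plan B: {A, B, C}: P→A 3·12=36, Q→C 2·13=26, R→B 8·8=64, S→C 4·20=80, T→B 3·6=18, U→B 6·19=114. Service 338; fixed 257; total 595.
Difference: |538 − 595| = 57.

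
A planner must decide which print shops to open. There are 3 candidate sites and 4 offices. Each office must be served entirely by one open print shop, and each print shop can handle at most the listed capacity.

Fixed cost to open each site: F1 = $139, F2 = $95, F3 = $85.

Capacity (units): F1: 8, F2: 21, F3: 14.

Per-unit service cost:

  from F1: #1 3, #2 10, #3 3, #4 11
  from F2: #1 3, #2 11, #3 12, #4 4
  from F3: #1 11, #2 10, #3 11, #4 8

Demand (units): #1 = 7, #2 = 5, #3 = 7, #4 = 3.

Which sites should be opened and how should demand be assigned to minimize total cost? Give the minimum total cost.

Open {F2, F3}: #1→F2 3·7=21, #2→F3 10·5=50, #3→F3 11·7=77, #4→F2 4·3=12.
Loads: F2 carries 10/21, F3 carries 12/14. Service 160; fixed 180; total 340.
Next best feasible plan costs 343.

Minimum total cost: 340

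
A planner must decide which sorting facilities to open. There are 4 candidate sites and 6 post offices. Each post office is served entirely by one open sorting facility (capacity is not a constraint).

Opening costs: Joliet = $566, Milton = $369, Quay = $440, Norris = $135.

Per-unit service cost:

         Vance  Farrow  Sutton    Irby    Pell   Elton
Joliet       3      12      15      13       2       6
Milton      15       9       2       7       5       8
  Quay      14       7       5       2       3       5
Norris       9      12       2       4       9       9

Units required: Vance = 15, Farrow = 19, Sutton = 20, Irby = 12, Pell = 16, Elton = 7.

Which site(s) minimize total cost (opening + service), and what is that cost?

For any fixed open set, each post office goes to its cheapest open site; total = fixed + service.
{Norris}: Vance→Norris 9·15=135, Farrow→Norris 12·19=228, Sutton→Norris 2·20=40, Irby→Norris 4·12=48, Pell→Norris 9·16=144, Elton→Norris 9·7=63. Service 658; fixed 135; total 793.
{Quay}: Vance→Quay 14·15=210, Farrow→Quay 7·19=133, Sutton→Quay 5·20=100, Irby→Quay 2·12=24, Pell→Quay 3·16=48, Elton→Quay 5·7=35. Service 550; fixed 440; total 990.
{Quay, Norris}: Vance→Norris 9·15=135, Farrow→Quay 7·19=133, Sutton→Norris 2·20=40, Irby→Quay 2·12=24, Pell→Quay 3·16=48, Elton→Quay 5·7=35. Service 415; fixed 575; total 990.
{Joliet, Milton, Quay, Norris}: Vance→Joliet 3·15=45, Farrow→Quay 7·19=133, Sutton→Milton 2·20=40, Irby→Quay 2·12=24, Pell→Joliet 2·16=32, Elton→Quay 5·7=35. Service 309; fixed 1510; total 1819.
No other subset beats 793.

Open Norris only; minimum total cost 793.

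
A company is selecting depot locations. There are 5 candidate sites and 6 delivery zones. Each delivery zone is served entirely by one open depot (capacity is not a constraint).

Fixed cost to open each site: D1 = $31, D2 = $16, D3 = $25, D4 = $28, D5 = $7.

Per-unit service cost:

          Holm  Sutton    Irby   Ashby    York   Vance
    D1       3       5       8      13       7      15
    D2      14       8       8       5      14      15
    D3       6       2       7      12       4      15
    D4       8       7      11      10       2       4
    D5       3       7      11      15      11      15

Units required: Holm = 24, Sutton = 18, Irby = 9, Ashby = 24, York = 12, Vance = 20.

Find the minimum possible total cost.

For any fixed open set, each delivery zone goes to its cheapest open site; total = fixed + service.
{D2, D3, D4, D5}: Holm→D5 3·24=72, Sutton→D3 2·18=36, Irby→D3 7·9=63, Ashby→D2 5·24=120, York→D4 2·12=24, Vance→D4 4·20=80. Service 395; fixed 76; total 471.
{D1, D2, D3, D4}: Holm→D1 3·24=72, Sutton→D3 2·18=36, Irby→D3 7·9=63, Ashby→D2 5·24=120, York→D4 2·12=24, Vance→D4 4·20=80. Service 395; fixed 100; total 495.
{D1, D2, D3, D4, D5}: service 395 + fixed 107 = 502
{D5}: service 1089 + fixed 7 = 1096
No other subset beats 471.

Minimum total cost: 471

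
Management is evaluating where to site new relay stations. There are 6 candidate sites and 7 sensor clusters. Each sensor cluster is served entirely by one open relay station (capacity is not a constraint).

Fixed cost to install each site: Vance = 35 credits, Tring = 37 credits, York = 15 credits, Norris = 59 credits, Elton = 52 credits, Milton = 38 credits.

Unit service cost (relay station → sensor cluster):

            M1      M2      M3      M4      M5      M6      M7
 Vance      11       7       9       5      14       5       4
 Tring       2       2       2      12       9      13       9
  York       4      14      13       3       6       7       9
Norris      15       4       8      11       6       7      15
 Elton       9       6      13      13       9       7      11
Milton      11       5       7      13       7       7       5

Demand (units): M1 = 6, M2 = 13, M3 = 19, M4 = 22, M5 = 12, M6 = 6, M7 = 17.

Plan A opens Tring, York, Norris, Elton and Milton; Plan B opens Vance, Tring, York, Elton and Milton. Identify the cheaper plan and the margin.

Plan B is cheaper by 53.

Plan A: {Tring, York, Norris, Elton, Milton}: M1→Tring 2·6=12, M2→Tring 2·13=26, M3→Tring 2·19=38, M4→York 3·22=66, M5→York 6·12=72, M6→York 7·6=42, M7→Milton 5·17=85. Service 341; fixed 201; total 542.
Plan B: {Vance, Tring, York, Elton, Milton}: M1→Tring 2·6=12, M2→Tring 2·13=26, M3→Tring 2·19=38, M4→York 3·22=66, M5→York 6·12=72, M6→Vance 5·6=30, M7→Vance 4·17=68. Service 312; fixed 177; total 489.
Difference: |542 − 489| = 53.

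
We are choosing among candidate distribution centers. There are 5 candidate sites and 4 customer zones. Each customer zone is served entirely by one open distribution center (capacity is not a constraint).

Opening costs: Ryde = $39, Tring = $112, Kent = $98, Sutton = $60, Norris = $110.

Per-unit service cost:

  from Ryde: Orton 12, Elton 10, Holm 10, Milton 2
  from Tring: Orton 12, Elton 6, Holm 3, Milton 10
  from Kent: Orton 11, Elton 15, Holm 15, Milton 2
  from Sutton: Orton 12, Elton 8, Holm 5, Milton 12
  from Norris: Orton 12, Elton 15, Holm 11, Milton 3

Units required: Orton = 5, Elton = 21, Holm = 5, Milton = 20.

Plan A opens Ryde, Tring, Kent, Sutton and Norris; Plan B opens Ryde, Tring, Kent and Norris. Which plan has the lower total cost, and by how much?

Plan A: {Ryde, Tring, Kent, Sutton, Norris}: Orton→Kent 11·5=55, Elton→Tring 6·21=126, Holm→Tring 3·5=15, Milton→Ryde 2·20=40. Service 236; fixed 419; total 655.
Plan B: {Ryde, Tring, Kent, Norris}: Orton→Kent 11·5=55, Elton→Tring 6·21=126, Holm→Tring 3·5=15, Milton→Ryde 2·20=40. Service 236; fixed 359; total 595.
Difference: |655 − 595| = 60.

Plan B is cheaper by 60.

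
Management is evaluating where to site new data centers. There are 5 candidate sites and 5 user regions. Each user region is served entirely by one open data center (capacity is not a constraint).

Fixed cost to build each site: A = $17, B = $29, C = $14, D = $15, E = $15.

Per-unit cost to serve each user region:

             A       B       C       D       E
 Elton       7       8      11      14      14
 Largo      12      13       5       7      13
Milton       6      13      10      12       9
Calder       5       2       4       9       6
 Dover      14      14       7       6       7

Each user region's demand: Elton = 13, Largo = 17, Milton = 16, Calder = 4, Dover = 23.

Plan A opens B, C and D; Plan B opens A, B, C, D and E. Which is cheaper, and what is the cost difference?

Plan B is cheaper by 45.

Plan A: {B, C, D}: Elton→B 8·13=104, Largo→C 5·17=85, Milton→C 10·16=160, Calder→B 2·4=8, Dover→D 6·23=138. Service 495; fixed 58; total 553.
Plan B: {A, B, C, D, E}: Elton→A 7·13=91, Largo→C 5·17=85, Milton→A 6·16=96, Calder→B 2·4=8, Dover→D 6·23=138. Service 418; fixed 90; total 508.
Difference: |553 − 508| = 45.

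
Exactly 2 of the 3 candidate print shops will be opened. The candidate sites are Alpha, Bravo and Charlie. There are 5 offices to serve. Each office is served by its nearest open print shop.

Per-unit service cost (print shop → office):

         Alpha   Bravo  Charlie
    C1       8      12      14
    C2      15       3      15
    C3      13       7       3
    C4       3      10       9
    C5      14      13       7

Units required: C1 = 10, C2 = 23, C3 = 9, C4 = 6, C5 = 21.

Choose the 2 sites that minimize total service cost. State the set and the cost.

Choose Bravo and Charlie; total service cost 417.

With exactly 2 open, each office uses its cheapest among the chosen.
{Bravo, Charlie}: C1→Bravo 12·10=120, C2→Bravo 3·23=69, C3→Charlie 3·9=27, C4→Charlie 9·6=54, C5→Charlie 7·21=147. Service cost 417.
{Alpha, Bravo}: service cost 503
{Alpha, Charlie}: service cost 617
Among all 3 size-2 choices, {Bravo, Charlie} is lowest.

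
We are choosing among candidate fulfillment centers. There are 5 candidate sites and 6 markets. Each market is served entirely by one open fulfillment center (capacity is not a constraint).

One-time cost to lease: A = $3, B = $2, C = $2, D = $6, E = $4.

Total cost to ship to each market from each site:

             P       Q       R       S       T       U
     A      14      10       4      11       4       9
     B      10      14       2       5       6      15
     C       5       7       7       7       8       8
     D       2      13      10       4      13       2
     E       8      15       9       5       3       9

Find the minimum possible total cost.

Minimum total cost: 33

For any fixed open set, each market goes to its cheapest open site; total = fixed + service.
{B, C, D}: P→D 2, Q→C 7, R→B 2, S→D 4, T→B 6, U→D 2. Service 23; fixed 10; total 33.
{A, B, C, D}: service 21 + fixed 13 = 34
{A, C, D}: service 23 + fixed 11 = 34
{A, B, C, D, E}: service 20 + fixed 17 = 37
No other subset beats 33.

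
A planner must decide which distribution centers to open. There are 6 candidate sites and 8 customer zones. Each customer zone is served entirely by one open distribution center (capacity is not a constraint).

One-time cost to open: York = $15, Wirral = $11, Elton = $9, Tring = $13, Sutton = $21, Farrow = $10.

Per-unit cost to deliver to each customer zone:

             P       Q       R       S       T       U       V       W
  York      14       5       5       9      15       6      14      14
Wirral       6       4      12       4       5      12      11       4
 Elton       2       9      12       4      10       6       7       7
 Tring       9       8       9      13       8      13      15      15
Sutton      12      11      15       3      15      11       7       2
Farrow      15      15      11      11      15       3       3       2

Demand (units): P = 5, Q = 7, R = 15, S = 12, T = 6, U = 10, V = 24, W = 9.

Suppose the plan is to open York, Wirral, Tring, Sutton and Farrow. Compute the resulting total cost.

Each customer zone is assigned to its cheapest site among the open ones.
{York, Wirral, Tring, Sutton, Farrow}: P→Wirral 6·5=30, Q→Wirral 4·7=28, R→York 5·15=75, S→Sutton 3·12=36, T→Wirral 5·6=30, U→Farrow 3·10=30, V→Farrow 3·24=72, W→Sutton 2·9=18. Service 319; fixed 70; total 389.

Total cost: 389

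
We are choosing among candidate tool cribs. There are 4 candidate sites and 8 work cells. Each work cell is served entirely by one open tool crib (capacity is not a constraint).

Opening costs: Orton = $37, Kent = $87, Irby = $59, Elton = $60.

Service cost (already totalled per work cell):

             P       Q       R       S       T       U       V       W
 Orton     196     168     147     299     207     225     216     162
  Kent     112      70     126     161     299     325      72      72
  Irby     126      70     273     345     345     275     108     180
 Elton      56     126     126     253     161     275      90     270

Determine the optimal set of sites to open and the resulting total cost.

For any fixed open set, each work cell goes to its cheapest open site; total = fixed + service.
{Orton, Kent, Elton}: P→Elton 56, Q→Kent 70, R→Kent 126, S→Kent 161, T→Elton 161, U→Orton 225, V→Kent 72, W→Kent 72. Service 943; fixed 184; total 1127.
{Kent, Elton}: P→Elton 56, Q→Kent 70, R→Kent 126, S→Kent 161, T→Elton 161, U→Elton 275, V→Kent 72, W→Kent 72. Service 993; fixed 147; total 1140.
{Orton, Kent}: P→Kent 112, Q→Kent 70, R→Kent 126, S→Kent 161, T→Orton 207, U→Orton 225, V→Kent 72, W→Kent 72. Service 1045; fixed 124; total 1169.
{Orton, Kent, Irby, Elton}: service 943 + fixed 243 = 1186
No other subset beats 1127.

Open Orton, Kent and Elton; minimum total cost 1127.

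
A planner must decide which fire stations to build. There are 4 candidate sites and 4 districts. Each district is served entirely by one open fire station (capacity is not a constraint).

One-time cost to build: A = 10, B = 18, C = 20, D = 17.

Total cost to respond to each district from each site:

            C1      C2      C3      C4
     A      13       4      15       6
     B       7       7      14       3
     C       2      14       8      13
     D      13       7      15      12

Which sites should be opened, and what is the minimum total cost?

For any fixed open set, each district goes to its cheapest open site; total = fixed + service.
{A}: C1→A 13, C2→A 4, C3→A 15, C4→A 6. Service 38; fixed 10; total 48.
{B}: C1→B 7, C2→B 7, C3→B 14, C4→B 3. Service 31; fixed 18; total 49.
{A, C}: service 20 + fixed 30 = 50
{A, B, C, D}: service 17 + fixed 65 = 82
No other subset beats 48.

Open A only; minimum total cost 48.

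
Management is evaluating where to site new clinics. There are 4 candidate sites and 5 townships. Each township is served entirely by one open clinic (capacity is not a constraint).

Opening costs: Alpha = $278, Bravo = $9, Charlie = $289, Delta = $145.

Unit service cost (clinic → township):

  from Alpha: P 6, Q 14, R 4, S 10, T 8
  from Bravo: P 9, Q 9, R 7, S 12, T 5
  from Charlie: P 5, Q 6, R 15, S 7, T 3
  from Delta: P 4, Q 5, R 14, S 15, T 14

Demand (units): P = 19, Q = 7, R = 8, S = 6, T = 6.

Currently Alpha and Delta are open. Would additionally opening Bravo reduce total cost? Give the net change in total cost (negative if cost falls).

Yes — net change −9 (cost falls by 9).

Current service cost with {Alpha, Delta}: 251.
Adding Bravo: each township re-picks its cheapest; new service cost 233, saving 18.
Extra fixed cost: 9. Net change = 9 − 18 = -9.
(Totals: 674 → 665.)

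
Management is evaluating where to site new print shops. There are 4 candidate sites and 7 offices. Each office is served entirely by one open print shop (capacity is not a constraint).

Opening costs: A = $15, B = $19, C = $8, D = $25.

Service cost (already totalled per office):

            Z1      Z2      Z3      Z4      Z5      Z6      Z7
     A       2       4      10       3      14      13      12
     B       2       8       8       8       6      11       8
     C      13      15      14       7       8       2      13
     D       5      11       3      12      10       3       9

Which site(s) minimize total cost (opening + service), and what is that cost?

Open A and C; minimum total cost 64.

For any fixed open set, each office goes to its cheapest open site; total = fixed + service.
{A, C}: Z1→A 2, Z2→A 4, Z3→A 10, Z4→A 3, Z5→C 8, Z6→C 2, Z7→A 12. Service 41; fixed 23; total 64.
{B, C}: service 41 + fixed 27 = 68
{B}: service 51 + fixed 19 = 70
{A, B, C, D}: service 28 + fixed 67 = 95
No other subset beats 64.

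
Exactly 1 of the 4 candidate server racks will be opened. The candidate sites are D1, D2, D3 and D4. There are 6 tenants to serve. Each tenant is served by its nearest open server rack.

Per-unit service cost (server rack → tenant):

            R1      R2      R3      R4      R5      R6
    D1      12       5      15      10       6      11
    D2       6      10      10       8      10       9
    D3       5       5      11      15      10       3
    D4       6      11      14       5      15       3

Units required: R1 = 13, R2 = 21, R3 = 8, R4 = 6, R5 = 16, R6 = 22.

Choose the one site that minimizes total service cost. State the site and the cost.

With exactly 1 open, each tenant uses its cheapest among the chosen.
{D3}: R1→D3 5·13=65, R2→D3 5·21=105, R3→D3 11·8=88, R4→D3 15·6=90, R5→D3 10·16=160, R6→D3 3·22=66. Service cost 574.
{D4}: service cost 757
{D2}: service cost 774
Among all 4 size-1 choices, {D3} is lowest.

Choose D3 only; total service cost 574.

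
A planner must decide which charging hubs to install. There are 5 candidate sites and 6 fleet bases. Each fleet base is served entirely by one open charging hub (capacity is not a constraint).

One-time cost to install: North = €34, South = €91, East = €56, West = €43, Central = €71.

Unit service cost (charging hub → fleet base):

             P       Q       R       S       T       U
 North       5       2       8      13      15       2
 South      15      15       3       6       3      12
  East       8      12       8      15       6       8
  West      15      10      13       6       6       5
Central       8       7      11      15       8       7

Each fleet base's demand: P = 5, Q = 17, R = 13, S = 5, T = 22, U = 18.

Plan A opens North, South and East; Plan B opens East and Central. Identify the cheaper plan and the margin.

Plan A is cheaper by 312.

Plan A: {North, South, East}: P→North 5·5=25, Q→North 2·17=34, R→South 3·13=39, S→South 6·5=30, T→South 3·22=66, U→North 2·18=36. Service 230; fixed 181; total 411.
Plan B: {East, Central}: P→East 8·5=40, Q→Central 7·17=119, R→East 8·13=104, S→East 15·5=75, T→East 6·22=132, U→Central 7·18=126. Service 596; fixed 127; total 723.
Difference: |411 − 723| = 312.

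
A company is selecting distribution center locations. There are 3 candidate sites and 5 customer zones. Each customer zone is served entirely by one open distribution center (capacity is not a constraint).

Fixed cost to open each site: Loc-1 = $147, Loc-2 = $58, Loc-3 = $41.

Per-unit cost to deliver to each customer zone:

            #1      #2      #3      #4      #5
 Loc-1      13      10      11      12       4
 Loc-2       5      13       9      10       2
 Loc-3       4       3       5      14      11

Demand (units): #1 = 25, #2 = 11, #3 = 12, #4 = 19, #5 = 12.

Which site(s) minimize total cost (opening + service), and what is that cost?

For any fixed open set, each customer zone goes to its cheapest open site; total = fixed + service.
{Loc-2, Loc-3}: #1→Loc-3 4·25=100, #2→Loc-3 3·11=33, #3→Loc-3 5·12=60, #4→Loc-2 10·19=190, #5→Loc-2 2·12=24. Service 407; fixed 99; total 506.
{Loc-3}: service 591 + fixed 41 = 632
{Loc-2}: service 590 + fixed 58 = 648
{Loc-1, Loc-2, Loc-3}: service 407 + fixed 246 = 653
No other subset beats 506.

Open Loc-2 and Loc-3; minimum total cost 506.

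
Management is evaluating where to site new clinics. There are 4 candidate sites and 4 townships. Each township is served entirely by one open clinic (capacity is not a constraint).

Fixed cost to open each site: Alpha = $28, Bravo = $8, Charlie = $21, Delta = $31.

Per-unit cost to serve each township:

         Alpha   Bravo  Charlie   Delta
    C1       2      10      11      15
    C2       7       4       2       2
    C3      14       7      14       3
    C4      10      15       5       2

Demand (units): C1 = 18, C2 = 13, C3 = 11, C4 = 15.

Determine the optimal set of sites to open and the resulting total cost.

For any fixed open set, each township goes to its cheapest open site; total = fixed + service.
{Alpha, Delta}: C1→Alpha 2·18=36, C2→Delta 2·13=26, C3→Delta 3·11=33, C4→Delta 2·15=30. Service 125; fixed 59; total 184.
{Alpha, Bravo, Delta}: service 125 + fixed 67 = 192
{Alpha, Charlie, Delta}: C1→Alpha 2·18=36, C2→Charlie 2·13=26, C3→Delta 3·11=33, C4→Delta 2·15=30. Service 125; fixed 80; total 205.
{Alpha, Bravo, Charlie, Delta}: service 125 + fixed 88 = 213
No other subset beats 184.

Open Alpha and Delta; minimum total cost 184.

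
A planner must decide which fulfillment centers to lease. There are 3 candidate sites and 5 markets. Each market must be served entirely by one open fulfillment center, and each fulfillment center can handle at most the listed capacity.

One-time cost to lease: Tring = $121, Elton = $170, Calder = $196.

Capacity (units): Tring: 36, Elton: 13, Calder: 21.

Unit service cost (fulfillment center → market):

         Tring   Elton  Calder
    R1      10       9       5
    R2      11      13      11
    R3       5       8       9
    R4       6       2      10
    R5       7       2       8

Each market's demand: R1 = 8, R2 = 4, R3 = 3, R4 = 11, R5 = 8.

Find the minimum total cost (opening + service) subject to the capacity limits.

Open {Tring}: R1→Tring 10·8=80, R2→Tring 11·4=44, R3→Tring 5·3=15, R4→Tring 6·11=66, R5→Tring 7·8=56.
Loads: Tring carries 34/36. Service 261; fixed 121; total 382.
Next best feasible plan costs 508.

Minimum total cost: 382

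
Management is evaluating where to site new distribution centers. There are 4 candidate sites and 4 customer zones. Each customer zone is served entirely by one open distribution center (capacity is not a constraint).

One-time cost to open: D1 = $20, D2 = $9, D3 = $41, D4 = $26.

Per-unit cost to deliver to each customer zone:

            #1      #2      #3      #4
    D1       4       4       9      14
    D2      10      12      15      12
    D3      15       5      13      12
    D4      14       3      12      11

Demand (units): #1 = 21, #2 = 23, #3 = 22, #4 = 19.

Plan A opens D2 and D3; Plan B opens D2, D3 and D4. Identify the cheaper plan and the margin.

Plan A: {D2, D3}: #1→D2 10·21=210, #2→D3 5·23=115, #3→D3 13·22=286, #4→D2 12·19=228. Service 839; fixed 50; total 889.
Plan B: {D2, D3, D4}: #1→D2 10·21=210, #2→D4 3·23=69, #3→D4 12·22=264, #4→D4 11·19=209. Service 752; fixed 76; total 828.
Difference: |889 − 828| = 61.

Plan B is cheaper by 61.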